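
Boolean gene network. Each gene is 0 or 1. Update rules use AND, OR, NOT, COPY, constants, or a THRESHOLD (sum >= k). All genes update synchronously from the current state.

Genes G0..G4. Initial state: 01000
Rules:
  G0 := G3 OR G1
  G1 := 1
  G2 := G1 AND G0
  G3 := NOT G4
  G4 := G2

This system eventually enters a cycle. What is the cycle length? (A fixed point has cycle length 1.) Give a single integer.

Step 0: 01000
Step 1: G0=G3|G1=0|1=1 G1=1(const) G2=G1&G0=1&0=0 G3=NOT G4=NOT 0=1 G4=G2=0 -> 11010
Step 2: G0=G3|G1=1|1=1 G1=1(const) G2=G1&G0=1&1=1 G3=NOT G4=NOT 0=1 G4=G2=0 -> 11110
Step 3: G0=G3|G1=1|1=1 G1=1(const) G2=G1&G0=1&1=1 G3=NOT G4=NOT 0=1 G4=G2=1 -> 11111
Step 4: G0=G3|G1=1|1=1 G1=1(const) G2=G1&G0=1&1=1 G3=NOT G4=NOT 1=0 G4=G2=1 -> 11101
Step 5: G0=G3|G1=0|1=1 G1=1(const) G2=G1&G0=1&1=1 G3=NOT G4=NOT 1=0 G4=G2=1 -> 11101
State from step 5 equals state from step 4 -> cycle length 1

Answer: 1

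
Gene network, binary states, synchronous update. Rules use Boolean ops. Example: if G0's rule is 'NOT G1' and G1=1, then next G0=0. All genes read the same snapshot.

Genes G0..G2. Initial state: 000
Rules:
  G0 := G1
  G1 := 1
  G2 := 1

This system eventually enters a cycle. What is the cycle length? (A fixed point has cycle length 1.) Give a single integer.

Step 0: 000
Step 1: G0=G1=0 G1=1(const) G2=1(const) -> 011
Step 2: G0=G1=1 G1=1(const) G2=1(const) -> 111
Step 3: G0=G1=1 G1=1(const) G2=1(const) -> 111
State from step 3 equals state from step 2 -> cycle length 1

Answer: 1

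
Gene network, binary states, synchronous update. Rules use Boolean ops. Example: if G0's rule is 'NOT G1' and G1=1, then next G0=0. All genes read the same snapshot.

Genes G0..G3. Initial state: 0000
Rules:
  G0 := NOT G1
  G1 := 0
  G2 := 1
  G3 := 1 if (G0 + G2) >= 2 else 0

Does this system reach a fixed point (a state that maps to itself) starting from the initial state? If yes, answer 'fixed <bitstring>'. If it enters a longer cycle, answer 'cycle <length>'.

Step 0: 0000
Step 1: G0=NOT G1=NOT 0=1 G1=0(const) G2=1(const) G3=(0+0>=2)=0 -> 1010
Step 2: G0=NOT G1=NOT 0=1 G1=0(const) G2=1(const) G3=(1+1>=2)=1 -> 1011
Step 3: G0=NOT G1=NOT 0=1 G1=0(const) G2=1(const) G3=(1+1>=2)=1 -> 1011
Fixed point reached at step 2: 1011

Answer: fixed 1011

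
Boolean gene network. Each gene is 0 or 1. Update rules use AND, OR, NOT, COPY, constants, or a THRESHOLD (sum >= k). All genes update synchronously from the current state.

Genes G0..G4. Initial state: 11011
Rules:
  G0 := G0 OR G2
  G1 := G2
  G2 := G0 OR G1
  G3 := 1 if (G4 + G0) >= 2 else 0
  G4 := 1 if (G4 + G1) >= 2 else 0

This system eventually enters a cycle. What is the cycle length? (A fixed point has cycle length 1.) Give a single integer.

Step 0: 11011
Step 1: G0=G0|G2=1|0=1 G1=G2=0 G2=G0|G1=1|1=1 G3=(1+1>=2)=1 G4=(1+1>=2)=1 -> 10111
Step 2: G0=G0|G2=1|1=1 G1=G2=1 G2=G0|G1=1|0=1 G3=(1+1>=2)=1 G4=(1+0>=2)=0 -> 11110
Step 3: G0=G0|G2=1|1=1 G1=G2=1 G2=G0|G1=1|1=1 G3=(0+1>=2)=0 G4=(0+1>=2)=0 -> 11100
Step 4: G0=G0|G2=1|1=1 G1=G2=1 G2=G0|G1=1|1=1 G3=(0+1>=2)=0 G4=(0+1>=2)=0 -> 11100
State from step 4 equals state from step 3 -> cycle length 1

Answer: 1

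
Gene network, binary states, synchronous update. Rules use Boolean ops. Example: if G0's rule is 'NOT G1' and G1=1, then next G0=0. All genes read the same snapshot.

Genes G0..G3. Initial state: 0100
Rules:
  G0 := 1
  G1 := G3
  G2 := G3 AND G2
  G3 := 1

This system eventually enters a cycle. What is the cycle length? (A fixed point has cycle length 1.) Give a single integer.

Answer: 1

Derivation:
Step 0: 0100
Step 1: G0=1(const) G1=G3=0 G2=G3&G2=0&0=0 G3=1(const) -> 1001
Step 2: G0=1(const) G1=G3=1 G2=G3&G2=1&0=0 G3=1(const) -> 1101
Step 3: G0=1(const) G1=G3=1 G2=G3&G2=1&0=0 G3=1(const) -> 1101
State from step 3 equals state from step 2 -> cycle length 1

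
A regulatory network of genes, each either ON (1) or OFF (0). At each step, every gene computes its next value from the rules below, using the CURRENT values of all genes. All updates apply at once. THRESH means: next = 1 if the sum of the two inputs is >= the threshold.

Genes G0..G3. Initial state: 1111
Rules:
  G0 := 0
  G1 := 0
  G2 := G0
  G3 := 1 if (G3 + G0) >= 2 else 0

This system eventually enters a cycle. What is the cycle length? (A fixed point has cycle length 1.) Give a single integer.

Answer: 1

Derivation:
Step 0: 1111
Step 1: G0=0(const) G1=0(const) G2=G0=1 G3=(1+1>=2)=1 -> 0011
Step 2: G0=0(const) G1=0(const) G2=G0=0 G3=(1+0>=2)=0 -> 0000
Step 3: G0=0(const) G1=0(const) G2=G0=0 G3=(0+0>=2)=0 -> 0000
State from step 3 equals state from step 2 -> cycle length 1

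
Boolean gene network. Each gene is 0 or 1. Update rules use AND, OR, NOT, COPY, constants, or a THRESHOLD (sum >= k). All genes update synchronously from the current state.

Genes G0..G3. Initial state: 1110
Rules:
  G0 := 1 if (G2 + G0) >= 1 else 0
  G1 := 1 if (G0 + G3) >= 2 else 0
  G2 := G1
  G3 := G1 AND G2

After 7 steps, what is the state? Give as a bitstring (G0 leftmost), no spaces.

Step 1: G0=(1+1>=1)=1 G1=(1+0>=2)=0 G2=G1=1 G3=G1&G2=1&1=1 -> 1011
Step 2: G0=(1+1>=1)=1 G1=(1+1>=2)=1 G2=G1=0 G3=G1&G2=0&1=0 -> 1100
Step 3: G0=(0+1>=1)=1 G1=(1+0>=2)=0 G2=G1=1 G3=G1&G2=1&0=0 -> 1010
Step 4: G0=(1+1>=1)=1 G1=(1+0>=2)=0 G2=G1=0 G3=G1&G2=0&1=0 -> 1000
Step 5: G0=(0+1>=1)=1 G1=(1+0>=2)=0 G2=G1=0 G3=G1&G2=0&0=0 -> 1000
Step 6: G0=(0+1>=1)=1 G1=(1+0>=2)=0 G2=G1=0 G3=G1&G2=0&0=0 -> 1000
Step 7: G0=(0+1>=1)=1 G1=(1+0>=2)=0 G2=G1=0 G3=G1&G2=0&0=0 -> 1000

1000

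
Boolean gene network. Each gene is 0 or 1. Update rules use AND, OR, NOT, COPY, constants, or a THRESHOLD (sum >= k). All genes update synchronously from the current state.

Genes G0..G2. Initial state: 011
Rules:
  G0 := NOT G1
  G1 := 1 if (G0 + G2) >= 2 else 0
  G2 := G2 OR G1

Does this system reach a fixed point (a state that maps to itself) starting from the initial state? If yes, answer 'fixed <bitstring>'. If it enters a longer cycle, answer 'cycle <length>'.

Step 0: 011
Step 1: G0=NOT G1=NOT 1=0 G1=(0+1>=2)=0 G2=G2|G1=1|1=1 -> 001
Step 2: G0=NOT G1=NOT 0=1 G1=(0+1>=2)=0 G2=G2|G1=1|0=1 -> 101
Step 3: G0=NOT G1=NOT 0=1 G1=(1+1>=2)=1 G2=G2|G1=1|0=1 -> 111
Step 4: G0=NOT G1=NOT 1=0 G1=(1+1>=2)=1 G2=G2|G1=1|1=1 -> 011
Cycle of length 4 starting at step 0 -> no fixed point

Answer: cycle 4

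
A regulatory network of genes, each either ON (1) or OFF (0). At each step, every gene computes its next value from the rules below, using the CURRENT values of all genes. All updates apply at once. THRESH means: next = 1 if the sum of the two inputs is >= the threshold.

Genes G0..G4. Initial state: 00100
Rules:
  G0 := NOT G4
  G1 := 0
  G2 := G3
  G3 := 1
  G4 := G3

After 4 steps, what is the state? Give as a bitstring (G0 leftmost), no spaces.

Step 1: G0=NOT G4=NOT 0=1 G1=0(const) G2=G3=0 G3=1(const) G4=G3=0 -> 10010
Step 2: G0=NOT G4=NOT 0=1 G1=0(const) G2=G3=1 G3=1(const) G4=G3=1 -> 10111
Step 3: G0=NOT G4=NOT 1=0 G1=0(const) G2=G3=1 G3=1(const) G4=G3=1 -> 00111
Step 4: G0=NOT G4=NOT 1=0 G1=0(const) G2=G3=1 G3=1(const) G4=G3=1 -> 00111

00111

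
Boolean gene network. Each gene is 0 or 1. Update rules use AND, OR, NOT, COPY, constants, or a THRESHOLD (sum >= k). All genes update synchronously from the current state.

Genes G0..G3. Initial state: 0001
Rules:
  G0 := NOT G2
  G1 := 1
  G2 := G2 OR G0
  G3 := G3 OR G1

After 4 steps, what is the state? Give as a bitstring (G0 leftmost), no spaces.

Step 1: G0=NOT G2=NOT 0=1 G1=1(const) G2=G2|G0=0|0=0 G3=G3|G1=1|0=1 -> 1101
Step 2: G0=NOT G2=NOT 0=1 G1=1(const) G2=G2|G0=0|1=1 G3=G3|G1=1|1=1 -> 1111
Step 3: G0=NOT G2=NOT 1=0 G1=1(const) G2=G2|G0=1|1=1 G3=G3|G1=1|1=1 -> 0111
Step 4: G0=NOT G2=NOT 1=0 G1=1(const) G2=G2|G0=1|0=1 G3=G3|G1=1|1=1 -> 0111

0111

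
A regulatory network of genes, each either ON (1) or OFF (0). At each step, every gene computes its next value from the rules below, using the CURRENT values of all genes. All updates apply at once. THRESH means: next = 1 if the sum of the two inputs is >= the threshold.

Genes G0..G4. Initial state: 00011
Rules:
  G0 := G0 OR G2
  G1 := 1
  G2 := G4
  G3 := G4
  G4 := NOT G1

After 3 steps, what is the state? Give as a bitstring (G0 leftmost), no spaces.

Step 1: G0=G0|G2=0|0=0 G1=1(const) G2=G4=1 G3=G4=1 G4=NOT G1=NOT 0=1 -> 01111
Step 2: G0=G0|G2=0|1=1 G1=1(const) G2=G4=1 G3=G4=1 G4=NOT G1=NOT 1=0 -> 11110
Step 3: G0=G0|G2=1|1=1 G1=1(const) G2=G4=0 G3=G4=0 G4=NOT G1=NOT 1=0 -> 11000

11000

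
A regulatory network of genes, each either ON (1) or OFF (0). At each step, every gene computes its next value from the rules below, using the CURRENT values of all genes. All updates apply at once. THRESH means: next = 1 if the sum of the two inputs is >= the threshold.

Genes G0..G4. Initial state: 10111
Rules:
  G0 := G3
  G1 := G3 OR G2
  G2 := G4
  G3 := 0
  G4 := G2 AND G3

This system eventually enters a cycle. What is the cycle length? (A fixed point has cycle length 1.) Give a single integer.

Answer: 1

Derivation:
Step 0: 10111
Step 1: G0=G3=1 G1=G3|G2=1|1=1 G2=G4=1 G3=0(const) G4=G2&G3=1&1=1 -> 11101
Step 2: G0=G3=0 G1=G3|G2=0|1=1 G2=G4=1 G3=0(const) G4=G2&G3=1&0=0 -> 01100
Step 3: G0=G3=0 G1=G3|G2=0|1=1 G2=G4=0 G3=0(const) G4=G2&G3=1&0=0 -> 01000
Step 4: G0=G3=0 G1=G3|G2=0|0=0 G2=G4=0 G3=0(const) G4=G2&G3=0&0=0 -> 00000
Step 5: G0=G3=0 G1=G3|G2=0|0=0 G2=G4=0 G3=0(const) G4=G2&G3=0&0=0 -> 00000
State from step 5 equals state from step 4 -> cycle length 1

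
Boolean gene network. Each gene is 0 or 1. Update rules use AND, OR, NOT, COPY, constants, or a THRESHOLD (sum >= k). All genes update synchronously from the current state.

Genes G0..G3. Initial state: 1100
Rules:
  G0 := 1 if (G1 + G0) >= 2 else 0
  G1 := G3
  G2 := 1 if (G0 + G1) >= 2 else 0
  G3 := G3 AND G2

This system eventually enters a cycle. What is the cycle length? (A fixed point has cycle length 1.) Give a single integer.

Answer: 1

Derivation:
Step 0: 1100
Step 1: G0=(1+1>=2)=1 G1=G3=0 G2=(1+1>=2)=1 G3=G3&G2=0&0=0 -> 1010
Step 2: G0=(0+1>=2)=0 G1=G3=0 G2=(1+0>=2)=0 G3=G3&G2=0&1=0 -> 0000
Step 3: G0=(0+0>=2)=0 G1=G3=0 G2=(0+0>=2)=0 G3=G3&G2=0&0=0 -> 0000
State from step 3 equals state from step 2 -> cycle length 1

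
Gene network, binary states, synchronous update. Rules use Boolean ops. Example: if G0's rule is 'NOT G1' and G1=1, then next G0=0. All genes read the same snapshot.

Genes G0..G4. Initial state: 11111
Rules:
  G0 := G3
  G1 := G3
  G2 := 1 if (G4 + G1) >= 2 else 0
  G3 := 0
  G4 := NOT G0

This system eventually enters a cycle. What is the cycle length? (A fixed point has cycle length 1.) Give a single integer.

Answer: 1

Derivation:
Step 0: 11111
Step 1: G0=G3=1 G1=G3=1 G2=(1+1>=2)=1 G3=0(const) G4=NOT G0=NOT 1=0 -> 11100
Step 2: G0=G3=0 G1=G3=0 G2=(0+1>=2)=0 G3=0(const) G4=NOT G0=NOT 1=0 -> 00000
Step 3: G0=G3=0 G1=G3=0 G2=(0+0>=2)=0 G3=0(const) G4=NOT G0=NOT 0=1 -> 00001
Step 4: G0=G3=0 G1=G3=0 G2=(1+0>=2)=0 G3=0(const) G4=NOT G0=NOT 0=1 -> 00001
State from step 4 equals state from step 3 -> cycle length 1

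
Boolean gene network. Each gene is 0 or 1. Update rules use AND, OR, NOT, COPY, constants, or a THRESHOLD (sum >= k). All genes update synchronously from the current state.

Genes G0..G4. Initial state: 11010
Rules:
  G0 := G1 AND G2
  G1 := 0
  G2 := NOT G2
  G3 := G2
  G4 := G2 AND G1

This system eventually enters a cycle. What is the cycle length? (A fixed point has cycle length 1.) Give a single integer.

Answer: 2

Derivation:
Step 0: 11010
Step 1: G0=G1&G2=1&0=0 G1=0(const) G2=NOT G2=NOT 0=1 G3=G2=0 G4=G2&G1=0&1=0 -> 00100
Step 2: G0=G1&G2=0&1=0 G1=0(const) G2=NOT G2=NOT 1=0 G3=G2=1 G4=G2&G1=1&0=0 -> 00010
Step 3: G0=G1&G2=0&0=0 G1=0(const) G2=NOT G2=NOT 0=1 G3=G2=0 G4=G2&G1=0&0=0 -> 00100
State from step 3 equals state from step 1 -> cycle length 2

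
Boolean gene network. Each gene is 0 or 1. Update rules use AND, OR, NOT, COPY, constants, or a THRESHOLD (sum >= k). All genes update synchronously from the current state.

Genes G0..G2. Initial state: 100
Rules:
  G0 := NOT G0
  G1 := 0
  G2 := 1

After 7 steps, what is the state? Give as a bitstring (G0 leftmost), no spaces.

Step 1: G0=NOT G0=NOT 1=0 G1=0(const) G2=1(const) -> 001
Step 2: G0=NOT G0=NOT 0=1 G1=0(const) G2=1(const) -> 101
Step 3: G0=NOT G0=NOT 1=0 G1=0(const) G2=1(const) -> 001
Step 4: G0=NOT G0=NOT 0=1 G1=0(const) G2=1(const) -> 101
Step 5: G0=NOT G0=NOT 1=0 G1=0(const) G2=1(const) -> 001
Step 6: G0=NOT G0=NOT 0=1 G1=0(const) G2=1(const) -> 101
Step 7: G0=NOT G0=NOT 1=0 G1=0(const) G2=1(const) -> 001

001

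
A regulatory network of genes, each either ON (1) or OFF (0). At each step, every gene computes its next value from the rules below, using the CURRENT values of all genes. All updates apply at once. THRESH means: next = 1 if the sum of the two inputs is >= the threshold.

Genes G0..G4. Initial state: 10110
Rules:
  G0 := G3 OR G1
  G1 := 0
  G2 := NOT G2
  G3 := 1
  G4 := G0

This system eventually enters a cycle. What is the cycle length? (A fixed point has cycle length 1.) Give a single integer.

Answer: 2

Derivation:
Step 0: 10110
Step 1: G0=G3|G1=1|0=1 G1=0(const) G2=NOT G2=NOT 1=0 G3=1(const) G4=G0=1 -> 10011
Step 2: G0=G3|G1=1|0=1 G1=0(const) G2=NOT G2=NOT 0=1 G3=1(const) G4=G0=1 -> 10111
Step 3: G0=G3|G1=1|0=1 G1=0(const) G2=NOT G2=NOT 1=0 G3=1(const) G4=G0=1 -> 10011
State from step 3 equals state from step 1 -> cycle length 2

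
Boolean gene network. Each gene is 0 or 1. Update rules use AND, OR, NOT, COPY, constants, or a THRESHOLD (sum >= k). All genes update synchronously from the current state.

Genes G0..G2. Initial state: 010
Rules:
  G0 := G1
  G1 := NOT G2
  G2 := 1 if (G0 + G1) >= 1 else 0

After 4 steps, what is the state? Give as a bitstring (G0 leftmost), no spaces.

Step 1: G0=G1=1 G1=NOT G2=NOT 0=1 G2=(0+1>=1)=1 -> 111
Step 2: G0=G1=1 G1=NOT G2=NOT 1=0 G2=(1+1>=1)=1 -> 101
Step 3: G0=G1=0 G1=NOT G2=NOT 1=0 G2=(1+0>=1)=1 -> 001
Step 4: G0=G1=0 G1=NOT G2=NOT 1=0 G2=(0+0>=1)=0 -> 000

000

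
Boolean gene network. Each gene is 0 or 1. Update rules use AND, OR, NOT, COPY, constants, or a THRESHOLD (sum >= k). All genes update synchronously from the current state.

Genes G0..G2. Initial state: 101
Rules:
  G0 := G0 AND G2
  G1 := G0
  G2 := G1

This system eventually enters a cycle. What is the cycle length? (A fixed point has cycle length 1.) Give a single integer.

Answer: 1

Derivation:
Step 0: 101
Step 1: G0=G0&G2=1&1=1 G1=G0=1 G2=G1=0 -> 110
Step 2: G0=G0&G2=1&0=0 G1=G0=1 G2=G1=1 -> 011
Step 3: G0=G0&G2=0&1=0 G1=G0=0 G2=G1=1 -> 001
Step 4: G0=G0&G2=0&1=0 G1=G0=0 G2=G1=0 -> 000
Step 5: G0=G0&G2=0&0=0 G1=G0=0 G2=G1=0 -> 000
State from step 5 equals state from step 4 -> cycle length 1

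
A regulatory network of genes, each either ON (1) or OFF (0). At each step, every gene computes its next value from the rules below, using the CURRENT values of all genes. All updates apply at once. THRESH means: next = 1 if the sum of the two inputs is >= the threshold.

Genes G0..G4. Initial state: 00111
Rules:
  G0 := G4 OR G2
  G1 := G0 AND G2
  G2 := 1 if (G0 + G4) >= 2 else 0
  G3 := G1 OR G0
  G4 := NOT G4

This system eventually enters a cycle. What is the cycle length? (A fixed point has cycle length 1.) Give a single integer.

Answer: 2

Derivation:
Step 0: 00111
Step 1: G0=G4|G2=1|1=1 G1=G0&G2=0&1=0 G2=(0+1>=2)=0 G3=G1|G0=0|0=0 G4=NOT G4=NOT 1=0 -> 10000
Step 2: G0=G4|G2=0|0=0 G1=G0&G2=1&0=0 G2=(1+0>=2)=0 G3=G1|G0=0|1=1 G4=NOT G4=NOT 0=1 -> 00011
Step 3: G0=G4|G2=1|0=1 G1=G0&G2=0&0=0 G2=(0+1>=2)=0 G3=G1|G0=0|0=0 G4=NOT G4=NOT 1=0 -> 10000
State from step 3 equals state from step 1 -> cycle length 2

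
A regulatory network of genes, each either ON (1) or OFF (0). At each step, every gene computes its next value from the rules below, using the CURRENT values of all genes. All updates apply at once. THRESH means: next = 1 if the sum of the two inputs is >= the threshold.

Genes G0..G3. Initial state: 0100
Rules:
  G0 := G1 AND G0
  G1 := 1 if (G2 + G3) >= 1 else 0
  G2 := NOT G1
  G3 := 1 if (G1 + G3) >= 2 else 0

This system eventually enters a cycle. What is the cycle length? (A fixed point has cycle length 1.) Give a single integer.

Answer: 4

Derivation:
Step 0: 0100
Step 1: G0=G1&G0=1&0=0 G1=(0+0>=1)=0 G2=NOT G1=NOT 1=0 G3=(1+0>=2)=0 -> 0000
Step 2: G0=G1&G0=0&0=0 G1=(0+0>=1)=0 G2=NOT G1=NOT 0=1 G3=(0+0>=2)=0 -> 0010
Step 3: G0=G1&G0=0&0=0 G1=(1+0>=1)=1 G2=NOT G1=NOT 0=1 G3=(0+0>=2)=0 -> 0110
Step 4: G0=G1&G0=1&0=0 G1=(1+0>=1)=1 G2=NOT G1=NOT 1=0 G3=(1+0>=2)=0 -> 0100
State from step 4 equals state from step 0 -> cycle length 4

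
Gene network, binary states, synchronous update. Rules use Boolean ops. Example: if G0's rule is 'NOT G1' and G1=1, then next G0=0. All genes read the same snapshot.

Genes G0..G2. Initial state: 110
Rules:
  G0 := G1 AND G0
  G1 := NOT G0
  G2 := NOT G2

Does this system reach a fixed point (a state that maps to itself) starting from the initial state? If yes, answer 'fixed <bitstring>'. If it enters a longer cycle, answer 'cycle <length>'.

Answer: cycle 2

Derivation:
Step 0: 110
Step 1: G0=G1&G0=1&1=1 G1=NOT G0=NOT 1=0 G2=NOT G2=NOT 0=1 -> 101
Step 2: G0=G1&G0=0&1=0 G1=NOT G0=NOT 1=0 G2=NOT G2=NOT 1=0 -> 000
Step 3: G0=G1&G0=0&0=0 G1=NOT G0=NOT 0=1 G2=NOT G2=NOT 0=1 -> 011
Step 4: G0=G1&G0=1&0=0 G1=NOT G0=NOT 0=1 G2=NOT G2=NOT 1=0 -> 010
Step 5: G0=G1&G0=1&0=0 G1=NOT G0=NOT 0=1 G2=NOT G2=NOT 0=1 -> 011
Cycle of length 2 starting at step 3 -> no fixed point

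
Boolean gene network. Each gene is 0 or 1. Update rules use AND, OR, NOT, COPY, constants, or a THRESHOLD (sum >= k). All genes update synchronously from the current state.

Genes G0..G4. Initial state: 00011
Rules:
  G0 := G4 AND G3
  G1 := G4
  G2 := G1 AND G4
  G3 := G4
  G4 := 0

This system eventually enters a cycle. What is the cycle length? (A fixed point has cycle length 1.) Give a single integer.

Answer: 1

Derivation:
Step 0: 00011
Step 1: G0=G4&G3=1&1=1 G1=G4=1 G2=G1&G4=0&1=0 G3=G4=1 G4=0(const) -> 11010
Step 2: G0=G4&G3=0&1=0 G1=G4=0 G2=G1&G4=1&0=0 G3=G4=0 G4=0(const) -> 00000
Step 3: G0=G4&G3=0&0=0 G1=G4=0 G2=G1&G4=0&0=0 G3=G4=0 G4=0(const) -> 00000
State from step 3 equals state from step 2 -> cycle length 1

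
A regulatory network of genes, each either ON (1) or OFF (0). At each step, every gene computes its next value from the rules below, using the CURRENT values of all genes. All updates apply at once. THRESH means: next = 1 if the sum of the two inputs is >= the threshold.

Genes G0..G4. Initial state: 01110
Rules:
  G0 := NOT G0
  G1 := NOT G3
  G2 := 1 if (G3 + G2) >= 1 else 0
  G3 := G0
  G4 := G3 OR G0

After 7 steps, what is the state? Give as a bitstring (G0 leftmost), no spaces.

Step 1: G0=NOT G0=NOT 0=1 G1=NOT G3=NOT 1=0 G2=(1+1>=1)=1 G3=G0=0 G4=G3|G0=1|0=1 -> 10101
Step 2: G0=NOT G0=NOT 1=0 G1=NOT G3=NOT 0=1 G2=(0+1>=1)=1 G3=G0=1 G4=G3|G0=0|1=1 -> 01111
Step 3: G0=NOT G0=NOT 0=1 G1=NOT G3=NOT 1=0 G2=(1+1>=1)=1 G3=G0=0 G4=G3|G0=1|0=1 -> 10101
Step 4: G0=NOT G0=NOT 1=0 G1=NOT G3=NOT 0=1 G2=(0+1>=1)=1 G3=G0=1 G4=G3|G0=0|1=1 -> 01111
Step 5: G0=NOT G0=NOT 0=1 G1=NOT G3=NOT 1=0 G2=(1+1>=1)=1 G3=G0=0 G4=G3|G0=1|0=1 -> 10101
Step 6: G0=NOT G0=NOT 1=0 G1=NOT G3=NOT 0=1 G2=(0+1>=1)=1 G3=G0=1 G4=G3|G0=0|1=1 -> 01111
Step 7: G0=NOT G0=NOT 0=1 G1=NOT G3=NOT 1=0 G2=(1+1>=1)=1 G3=G0=0 G4=G3|G0=1|0=1 -> 10101

10101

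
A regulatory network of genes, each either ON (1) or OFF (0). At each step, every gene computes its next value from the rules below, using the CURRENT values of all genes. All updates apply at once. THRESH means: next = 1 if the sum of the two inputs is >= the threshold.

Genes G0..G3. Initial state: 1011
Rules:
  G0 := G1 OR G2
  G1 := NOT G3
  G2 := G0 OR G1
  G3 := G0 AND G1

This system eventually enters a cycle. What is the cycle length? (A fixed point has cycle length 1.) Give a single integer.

Answer: 4

Derivation:
Step 0: 1011
Step 1: G0=G1|G2=0|1=1 G1=NOT G3=NOT 1=0 G2=G0|G1=1|0=1 G3=G0&G1=1&0=0 -> 1010
Step 2: G0=G1|G2=0|1=1 G1=NOT G3=NOT 0=1 G2=G0|G1=1|0=1 G3=G0&G1=1&0=0 -> 1110
Step 3: G0=G1|G2=1|1=1 G1=NOT G3=NOT 0=1 G2=G0|G1=1|1=1 G3=G0&G1=1&1=1 -> 1111
Step 4: G0=G1|G2=1|1=1 G1=NOT G3=NOT 1=0 G2=G0|G1=1|1=1 G3=G0&G1=1&1=1 -> 1011
State from step 4 equals state from step 0 -> cycle length 4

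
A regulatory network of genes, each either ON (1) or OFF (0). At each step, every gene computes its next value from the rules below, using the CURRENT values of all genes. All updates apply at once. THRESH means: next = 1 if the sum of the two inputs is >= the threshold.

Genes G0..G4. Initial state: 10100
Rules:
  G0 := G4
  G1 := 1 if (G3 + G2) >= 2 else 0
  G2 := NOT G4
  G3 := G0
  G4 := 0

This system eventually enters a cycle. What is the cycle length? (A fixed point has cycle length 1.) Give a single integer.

Step 0: 10100
Step 1: G0=G4=0 G1=(0+1>=2)=0 G2=NOT G4=NOT 0=1 G3=G0=1 G4=0(const) -> 00110
Step 2: G0=G4=0 G1=(1+1>=2)=1 G2=NOT G4=NOT 0=1 G3=G0=0 G4=0(const) -> 01100
Step 3: G0=G4=0 G1=(0+1>=2)=0 G2=NOT G4=NOT 0=1 G3=G0=0 G4=0(const) -> 00100
Step 4: G0=G4=0 G1=(0+1>=2)=0 G2=NOT G4=NOT 0=1 G3=G0=0 G4=0(const) -> 00100
State from step 4 equals state from step 3 -> cycle length 1

Answer: 1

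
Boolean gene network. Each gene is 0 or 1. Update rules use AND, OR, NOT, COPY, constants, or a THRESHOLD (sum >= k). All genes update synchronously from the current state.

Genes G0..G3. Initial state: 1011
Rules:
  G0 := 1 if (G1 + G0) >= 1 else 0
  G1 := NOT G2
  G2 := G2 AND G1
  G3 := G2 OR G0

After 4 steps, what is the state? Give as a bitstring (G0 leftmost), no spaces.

Step 1: G0=(0+1>=1)=1 G1=NOT G2=NOT 1=0 G2=G2&G1=1&0=0 G3=G2|G0=1|1=1 -> 1001
Step 2: G0=(0+1>=1)=1 G1=NOT G2=NOT 0=1 G2=G2&G1=0&0=0 G3=G2|G0=0|1=1 -> 1101
Step 3: G0=(1+1>=1)=1 G1=NOT G2=NOT 0=1 G2=G2&G1=0&1=0 G3=G2|G0=0|1=1 -> 1101
Step 4: G0=(1+1>=1)=1 G1=NOT G2=NOT 0=1 G2=G2&G1=0&1=0 G3=G2|G0=0|1=1 -> 1101

1101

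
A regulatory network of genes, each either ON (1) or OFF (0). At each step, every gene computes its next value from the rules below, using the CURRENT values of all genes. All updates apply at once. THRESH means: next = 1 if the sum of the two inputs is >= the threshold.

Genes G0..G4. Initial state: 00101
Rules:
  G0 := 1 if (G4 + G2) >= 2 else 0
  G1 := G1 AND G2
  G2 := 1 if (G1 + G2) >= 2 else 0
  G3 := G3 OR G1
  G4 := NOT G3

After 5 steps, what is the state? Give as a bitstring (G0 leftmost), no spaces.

Step 1: G0=(1+1>=2)=1 G1=G1&G2=0&1=0 G2=(0+1>=2)=0 G3=G3|G1=0|0=0 G4=NOT G3=NOT 0=1 -> 10001
Step 2: G0=(1+0>=2)=0 G1=G1&G2=0&0=0 G2=(0+0>=2)=0 G3=G3|G1=0|0=0 G4=NOT G3=NOT 0=1 -> 00001
Step 3: G0=(1+0>=2)=0 G1=G1&G2=0&0=0 G2=(0+0>=2)=0 G3=G3|G1=0|0=0 G4=NOT G3=NOT 0=1 -> 00001
Step 4: G0=(1+0>=2)=0 G1=G1&G2=0&0=0 G2=(0+0>=2)=0 G3=G3|G1=0|0=0 G4=NOT G3=NOT 0=1 -> 00001
Step 5: G0=(1+0>=2)=0 G1=G1&G2=0&0=0 G2=(0+0>=2)=0 G3=G3|G1=0|0=0 G4=NOT G3=NOT 0=1 -> 00001

00001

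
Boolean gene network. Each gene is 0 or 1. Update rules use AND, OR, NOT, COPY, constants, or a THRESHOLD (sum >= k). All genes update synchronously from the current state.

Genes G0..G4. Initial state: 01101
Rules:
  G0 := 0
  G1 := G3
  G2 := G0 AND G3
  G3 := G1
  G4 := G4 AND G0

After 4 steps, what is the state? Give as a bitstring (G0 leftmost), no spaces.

Step 1: G0=0(const) G1=G3=0 G2=G0&G3=0&0=0 G3=G1=1 G4=G4&G0=1&0=0 -> 00010
Step 2: G0=0(const) G1=G3=1 G2=G0&G3=0&1=0 G3=G1=0 G4=G4&G0=0&0=0 -> 01000
Step 3: G0=0(const) G1=G3=0 G2=G0&G3=0&0=0 G3=G1=1 G4=G4&G0=0&0=0 -> 00010
Step 4: G0=0(const) G1=G3=1 G2=G0&G3=0&1=0 G3=G1=0 G4=G4&G0=0&0=0 -> 01000

01000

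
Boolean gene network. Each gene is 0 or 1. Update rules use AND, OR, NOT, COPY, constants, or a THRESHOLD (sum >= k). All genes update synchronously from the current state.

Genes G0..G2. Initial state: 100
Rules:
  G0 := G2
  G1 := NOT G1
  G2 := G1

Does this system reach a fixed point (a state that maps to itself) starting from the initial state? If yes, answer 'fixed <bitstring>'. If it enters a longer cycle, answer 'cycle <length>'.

Answer: cycle 2

Derivation:
Step 0: 100
Step 1: G0=G2=0 G1=NOT G1=NOT 0=1 G2=G1=0 -> 010
Step 2: G0=G2=0 G1=NOT G1=NOT 1=0 G2=G1=1 -> 001
Step 3: G0=G2=1 G1=NOT G1=NOT 0=1 G2=G1=0 -> 110
Step 4: G0=G2=0 G1=NOT G1=NOT 1=0 G2=G1=1 -> 001
Cycle of length 2 starting at step 2 -> no fixed point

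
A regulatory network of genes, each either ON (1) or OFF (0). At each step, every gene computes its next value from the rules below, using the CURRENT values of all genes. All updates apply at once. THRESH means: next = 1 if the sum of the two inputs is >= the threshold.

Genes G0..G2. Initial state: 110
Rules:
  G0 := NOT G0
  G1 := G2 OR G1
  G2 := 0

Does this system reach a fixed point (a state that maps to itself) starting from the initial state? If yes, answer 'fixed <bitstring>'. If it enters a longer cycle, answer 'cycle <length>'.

Step 0: 110
Step 1: G0=NOT G0=NOT 1=0 G1=G2|G1=0|1=1 G2=0(const) -> 010
Step 2: G0=NOT G0=NOT 0=1 G1=G2|G1=0|1=1 G2=0(const) -> 110
Cycle of length 2 starting at step 0 -> no fixed point

Answer: cycle 2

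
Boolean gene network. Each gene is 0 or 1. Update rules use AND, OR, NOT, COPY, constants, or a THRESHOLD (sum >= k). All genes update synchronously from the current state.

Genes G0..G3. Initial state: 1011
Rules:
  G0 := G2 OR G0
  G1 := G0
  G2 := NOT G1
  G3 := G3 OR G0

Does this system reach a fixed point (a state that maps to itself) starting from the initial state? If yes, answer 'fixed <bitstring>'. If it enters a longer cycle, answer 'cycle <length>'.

Step 0: 1011
Step 1: G0=G2|G0=1|1=1 G1=G0=1 G2=NOT G1=NOT 0=1 G3=G3|G0=1|1=1 -> 1111
Step 2: G0=G2|G0=1|1=1 G1=G0=1 G2=NOT G1=NOT 1=0 G3=G3|G0=1|1=1 -> 1101
Step 3: G0=G2|G0=0|1=1 G1=G0=1 G2=NOT G1=NOT 1=0 G3=G3|G0=1|1=1 -> 1101
Fixed point reached at step 2: 1101

Answer: fixed 1101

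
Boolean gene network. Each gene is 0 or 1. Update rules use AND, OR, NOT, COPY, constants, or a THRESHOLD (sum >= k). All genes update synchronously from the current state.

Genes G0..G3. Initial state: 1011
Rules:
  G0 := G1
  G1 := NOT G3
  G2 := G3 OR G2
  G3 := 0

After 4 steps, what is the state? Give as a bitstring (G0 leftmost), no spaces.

Step 1: G0=G1=0 G1=NOT G3=NOT 1=0 G2=G3|G2=1|1=1 G3=0(const) -> 0010
Step 2: G0=G1=0 G1=NOT G3=NOT 0=1 G2=G3|G2=0|1=1 G3=0(const) -> 0110
Step 3: G0=G1=1 G1=NOT G3=NOT 0=1 G2=G3|G2=0|1=1 G3=0(const) -> 1110
Step 4: G0=G1=1 G1=NOT G3=NOT 0=1 G2=G3|G2=0|1=1 G3=0(const) -> 1110

1110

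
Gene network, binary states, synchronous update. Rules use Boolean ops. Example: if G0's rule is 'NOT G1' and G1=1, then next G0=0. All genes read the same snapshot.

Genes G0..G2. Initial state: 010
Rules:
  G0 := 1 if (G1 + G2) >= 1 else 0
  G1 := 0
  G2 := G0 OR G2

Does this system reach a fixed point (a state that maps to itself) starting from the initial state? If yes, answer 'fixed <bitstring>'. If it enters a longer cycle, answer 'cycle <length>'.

Answer: fixed 101

Derivation:
Step 0: 010
Step 1: G0=(1+0>=1)=1 G1=0(const) G2=G0|G2=0|0=0 -> 100
Step 2: G0=(0+0>=1)=0 G1=0(const) G2=G0|G2=1|0=1 -> 001
Step 3: G0=(0+1>=1)=1 G1=0(const) G2=G0|G2=0|1=1 -> 101
Step 4: G0=(0+1>=1)=1 G1=0(const) G2=G0|G2=1|1=1 -> 101
Fixed point reached at step 3: 101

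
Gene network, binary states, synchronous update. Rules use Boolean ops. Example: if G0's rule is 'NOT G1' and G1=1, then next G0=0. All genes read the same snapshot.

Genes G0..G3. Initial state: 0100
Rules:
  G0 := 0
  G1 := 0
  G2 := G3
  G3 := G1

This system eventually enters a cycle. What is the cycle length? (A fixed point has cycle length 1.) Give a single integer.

Step 0: 0100
Step 1: G0=0(const) G1=0(const) G2=G3=0 G3=G1=1 -> 0001
Step 2: G0=0(const) G1=0(const) G2=G3=1 G3=G1=0 -> 0010
Step 3: G0=0(const) G1=0(const) G2=G3=0 G3=G1=0 -> 0000
Step 4: G0=0(const) G1=0(const) G2=G3=0 G3=G1=0 -> 0000
State from step 4 equals state from step 3 -> cycle length 1

Answer: 1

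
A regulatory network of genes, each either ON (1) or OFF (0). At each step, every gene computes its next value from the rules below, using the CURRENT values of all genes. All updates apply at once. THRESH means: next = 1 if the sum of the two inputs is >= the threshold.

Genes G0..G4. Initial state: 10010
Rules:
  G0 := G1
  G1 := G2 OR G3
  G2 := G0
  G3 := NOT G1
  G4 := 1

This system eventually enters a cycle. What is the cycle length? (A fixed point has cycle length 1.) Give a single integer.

Answer: 3

Derivation:
Step 0: 10010
Step 1: G0=G1=0 G1=G2|G3=0|1=1 G2=G0=1 G3=NOT G1=NOT 0=1 G4=1(const) -> 01111
Step 2: G0=G1=1 G1=G2|G3=1|1=1 G2=G0=0 G3=NOT G1=NOT 1=0 G4=1(const) -> 11001
Step 3: G0=G1=1 G1=G2|G3=0|0=0 G2=G0=1 G3=NOT G1=NOT 1=0 G4=1(const) -> 10101
Step 4: G0=G1=0 G1=G2|G3=1|0=1 G2=G0=1 G3=NOT G1=NOT 0=1 G4=1(const) -> 01111
State from step 4 equals state from step 1 -> cycle length 3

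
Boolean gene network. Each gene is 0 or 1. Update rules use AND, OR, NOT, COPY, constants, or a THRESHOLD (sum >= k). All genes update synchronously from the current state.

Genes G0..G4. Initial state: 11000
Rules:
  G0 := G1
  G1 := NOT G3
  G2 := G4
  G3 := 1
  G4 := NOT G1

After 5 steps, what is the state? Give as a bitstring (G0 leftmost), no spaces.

Step 1: G0=G1=1 G1=NOT G3=NOT 0=1 G2=G4=0 G3=1(const) G4=NOT G1=NOT 1=0 -> 11010
Step 2: G0=G1=1 G1=NOT G3=NOT 1=0 G2=G4=0 G3=1(const) G4=NOT G1=NOT 1=0 -> 10010
Step 3: G0=G1=0 G1=NOT G3=NOT 1=0 G2=G4=0 G3=1(const) G4=NOT G1=NOT 0=1 -> 00011
Step 4: G0=G1=0 G1=NOT G3=NOT 1=0 G2=G4=1 G3=1(const) G4=NOT G1=NOT 0=1 -> 00111
Step 5: G0=G1=0 G1=NOT G3=NOT 1=0 G2=G4=1 G3=1(const) G4=NOT G1=NOT 0=1 -> 00111

00111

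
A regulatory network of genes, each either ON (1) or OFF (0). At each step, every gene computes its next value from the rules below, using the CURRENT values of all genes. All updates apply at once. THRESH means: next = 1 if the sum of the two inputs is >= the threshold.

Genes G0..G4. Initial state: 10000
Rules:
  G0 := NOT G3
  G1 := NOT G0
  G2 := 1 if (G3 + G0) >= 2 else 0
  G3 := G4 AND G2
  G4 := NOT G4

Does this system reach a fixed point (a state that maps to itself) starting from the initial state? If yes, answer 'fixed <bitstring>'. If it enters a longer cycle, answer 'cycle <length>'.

Answer: cycle 2

Derivation:
Step 0: 10000
Step 1: G0=NOT G3=NOT 0=1 G1=NOT G0=NOT 1=0 G2=(0+1>=2)=0 G3=G4&G2=0&0=0 G4=NOT G4=NOT 0=1 -> 10001
Step 2: G0=NOT G3=NOT 0=1 G1=NOT G0=NOT 1=0 G2=(0+1>=2)=0 G3=G4&G2=1&0=0 G4=NOT G4=NOT 1=0 -> 10000
Cycle of length 2 starting at step 0 -> no fixed point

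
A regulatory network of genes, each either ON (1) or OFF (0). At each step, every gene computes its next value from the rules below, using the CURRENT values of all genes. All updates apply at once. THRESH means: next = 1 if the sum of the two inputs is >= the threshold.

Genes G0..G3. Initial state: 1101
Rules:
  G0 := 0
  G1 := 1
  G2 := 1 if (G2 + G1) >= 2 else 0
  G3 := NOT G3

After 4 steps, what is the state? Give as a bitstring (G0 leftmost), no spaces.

Step 1: G0=0(const) G1=1(const) G2=(0+1>=2)=0 G3=NOT G3=NOT 1=0 -> 0100
Step 2: G0=0(const) G1=1(const) G2=(0+1>=2)=0 G3=NOT G3=NOT 0=1 -> 0101
Step 3: G0=0(const) G1=1(const) G2=(0+1>=2)=0 G3=NOT G3=NOT 1=0 -> 0100
Step 4: G0=0(const) G1=1(const) G2=(0+1>=2)=0 G3=NOT G3=NOT 0=1 -> 0101

0101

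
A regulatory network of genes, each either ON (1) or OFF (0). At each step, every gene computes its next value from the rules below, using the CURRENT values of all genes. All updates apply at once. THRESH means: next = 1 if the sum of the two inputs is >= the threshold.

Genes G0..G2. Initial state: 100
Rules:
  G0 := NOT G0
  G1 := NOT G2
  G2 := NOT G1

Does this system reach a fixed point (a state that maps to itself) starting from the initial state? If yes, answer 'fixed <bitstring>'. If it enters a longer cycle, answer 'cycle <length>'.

Answer: cycle 2

Derivation:
Step 0: 100
Step 1: G0=NOT G0=NOT 1=0 G1=NOT G2=NOT 0=1 G2=NOT G1=NOT 0=1 -> 011
Step 2: G0=NOT G0=NOT 0=1 G1=NOT G2=NOT 1=0 G2=NOT G1=NOT 1=0 -> 100
Cycle of length 2 starting at step 0 -> no fixed point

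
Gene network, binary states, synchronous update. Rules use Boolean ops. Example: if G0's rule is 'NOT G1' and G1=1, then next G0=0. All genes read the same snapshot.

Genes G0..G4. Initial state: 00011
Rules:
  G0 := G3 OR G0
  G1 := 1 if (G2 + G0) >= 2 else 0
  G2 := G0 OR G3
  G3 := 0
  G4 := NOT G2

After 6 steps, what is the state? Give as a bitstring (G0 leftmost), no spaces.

Step 1: G0=G3|G0=1|0=1 G1=(0+0>=2)=0 G2=G0|G3=0|1=1 G3=0(const) G4=NOT G2=NOT 0=1 -> 10101
Step 2: G0=G3|G0=0|1=1 G1=(1+1>=2)=1 G2=G0|G3=1|0=1 G3=0(const) G4=NOT G2=NOT 1=0 -> 11100
Step 3: G0=G3|G0=0|1=1 G1=(1+1>=2)=1 G2=G0|G3=1|0=1 G3=0(const) G4=NOT G2=NOT 1=0 -> 11100
Step 4: G0=G3|G0=0|1=1 G1=(1+1>=2)=1 G2=G0|G3=1|0=1 G3=0(const) G4=NOT G2=NOT 1=0 -> 11100
Step 5: G0=G3|G0=0|1=1 G1=(1+1>=2)=1 G2=G0|G3=1|0=1 G3=0(const) G4=NOT G2=NOT 1=0 -> 11100
Step 6: G0=G3|G0=0|1=1 G1=(1+1>=2)=1 G2=G0|G3=1|0=1 G3=0(const) G4=NOT G2=NOT 1=0 -> 11100

11100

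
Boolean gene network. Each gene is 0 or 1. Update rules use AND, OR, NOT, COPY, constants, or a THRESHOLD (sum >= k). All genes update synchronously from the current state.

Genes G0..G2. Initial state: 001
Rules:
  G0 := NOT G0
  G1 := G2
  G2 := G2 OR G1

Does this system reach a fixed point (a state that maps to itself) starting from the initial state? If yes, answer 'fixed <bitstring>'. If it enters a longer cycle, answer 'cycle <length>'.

Step 0: 001
Step 1: G0=NOT G0=NOT 0=1 G1=G2=1 G2=G2|G1=1|0=1 -> 111
Step 2: G0=NOT G0=NOT 1=0 G1=G2=1 G2=G2|G1=1|1=1 -> 011
Step 3: G0=NOT G0=NOT 0=1 G1=G2=1 G2=G2|G1=1|1=1 -> 111
Cycle of length 2 starting at step 1 -> no fixed point

Answer: cycle 2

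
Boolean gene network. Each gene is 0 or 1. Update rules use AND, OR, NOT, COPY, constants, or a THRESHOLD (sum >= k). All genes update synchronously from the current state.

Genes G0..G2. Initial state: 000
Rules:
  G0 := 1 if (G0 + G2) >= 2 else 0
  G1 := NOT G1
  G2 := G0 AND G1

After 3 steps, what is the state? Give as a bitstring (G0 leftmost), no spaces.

Step 1: G0=(0+0>=2)=0 G1=NOT G1=NOT 0=1 G2=G0&G1=0&0=0 -> 010
Step 2: G0=(0+0>=2)=0 G1=NOT G1=NOT 1=0 G2=G0&G1=0&1=0 -> 000
Step 3: G0=(0+0>=2)=0 G1=NOT G1=NOT 0=1 G2=G0&G1=0&0=0 -> 010

010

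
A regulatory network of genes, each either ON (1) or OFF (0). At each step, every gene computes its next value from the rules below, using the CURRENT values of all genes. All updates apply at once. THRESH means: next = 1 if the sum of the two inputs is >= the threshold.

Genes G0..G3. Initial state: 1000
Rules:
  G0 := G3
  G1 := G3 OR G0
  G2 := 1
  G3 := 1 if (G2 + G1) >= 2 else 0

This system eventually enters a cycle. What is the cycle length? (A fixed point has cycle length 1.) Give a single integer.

Step 0: 1000
Step 1: G0=G3=0 G1=G3|G0=0|1=1 G2=1(const) G3=(0+0>=2)=0 -> 0110
Step 2: G0=G3=0 G1=G3|G0=0|0=0 G2=1(const) G3=(1+1>=2)=1 -> 0011
Step 3: G0=G3=1 G1=G3|G0=1|0=1 G2=1(const) G3=(1+0>=2)=0 -> 1110
Step 4: G0=G3=0 G1=G3|G0=0|1=1 G2=1(const) G3=(1+1>=2)=1 -> 0111
Step 5: G0=G3=1 G1=G3|G0=1|0=1 G2=1(const) G3=(1+1>=2)=1 -> 1111
Step 6: G0=G3=1 G1=G3|G0=1|1=1 G2=1(const) G3=(1+1>=2)=1 -> 1111
State from step 6 equals state from step 5 -> cycle length 1

Answer: 1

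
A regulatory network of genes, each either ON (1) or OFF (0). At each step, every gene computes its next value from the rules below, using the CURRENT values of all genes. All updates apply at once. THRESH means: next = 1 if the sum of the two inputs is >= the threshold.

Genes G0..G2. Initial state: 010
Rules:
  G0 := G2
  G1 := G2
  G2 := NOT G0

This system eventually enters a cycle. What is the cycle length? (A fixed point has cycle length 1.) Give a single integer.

Step 0: 010
Step 1: G0=G2=0 G1=G2=0 G2=NOT G0=NOT 0=1 -> 001
Step 2: G0=G2=1 G1=G2=1 G2=NOT G0=NOT 0=1 -> 111
Step 3: G0=G2=1 G1=G2=1 G2=NOT G0=NOT 1=0 -> 110
Step 4: G0=G2=0 G1=G2=0 G2=NOT G0=NOT 1=0 -> 000
Step 5: G0=G2=0 G1=G2=0 G2=NOT G0=NOT 0=1 -> 001
State from step 5 equals state from step 1 -> cycle length 4

Answer: 4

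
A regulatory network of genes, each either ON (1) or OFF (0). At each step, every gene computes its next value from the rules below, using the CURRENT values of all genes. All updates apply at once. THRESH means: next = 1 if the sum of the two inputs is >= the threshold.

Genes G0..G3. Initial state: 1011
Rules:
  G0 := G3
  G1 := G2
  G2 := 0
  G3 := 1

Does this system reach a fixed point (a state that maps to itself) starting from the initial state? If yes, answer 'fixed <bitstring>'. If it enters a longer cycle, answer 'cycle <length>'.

Answer: fixed 1001

Derivation:
Step 0: 1011
Step 1: G0=G3=1 G1=G2=1 G2=0(const) G3=1(const) -> 1101
Step 2: G0=G3=1 G1=G2=0 G2=0(const) G3=1(const) -> 1001
Step 3: G0=G3=1 G1=G2=0 G2=0(const) G3=1(const) -> 1001
Fixed point reached at step 2: 1001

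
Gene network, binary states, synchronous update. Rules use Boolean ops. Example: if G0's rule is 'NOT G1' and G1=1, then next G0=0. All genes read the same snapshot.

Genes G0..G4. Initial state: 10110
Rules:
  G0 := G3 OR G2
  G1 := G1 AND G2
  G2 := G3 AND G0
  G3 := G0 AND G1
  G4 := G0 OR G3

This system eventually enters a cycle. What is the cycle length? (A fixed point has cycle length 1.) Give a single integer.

Step 0: 10110
Step 1: G0=G3|G2=1|1=1 G1=G1&G2=0&1=0 G2=G3&G0=1&1=1 G3=G0&G1=1&0=0 G4=G0|G3=1|1=1 -> 10101
Step 2: G0=G3|G2=0|1=1 G1=G1&G2=0&1=0 G2=G3&G0=0&1=0 G3=G0&G1=1&0=0 G4=G0|G3=1|0=1 -> 10001
Step 3: G0=G3|G2=0|0=0 G1=G1&G2=0&0=0 G2=G3&G0=0&1=0 G3=G0&G1=1&0=0 G4=G0|G3=1|0=1 -> 00001
Step 4: G0=G3|G2=0|0=0 G1=G1&G2=0&0=0 G2=G3&G0=0&0=0 G3=G0&G1=0&0=0 G4=G0|G3=0|0=0 -> 00000
Step 5: G0=G3|G2=0|0=0 G1=G1&G2=0&0=0 G2=G3&G0=0&0=0 G3=G0&G1=0&0=0 G4=G0|G3=0|0=0 -> 00000
State from step 5 equals state from step 4 -> cycle length 1

Answer: 1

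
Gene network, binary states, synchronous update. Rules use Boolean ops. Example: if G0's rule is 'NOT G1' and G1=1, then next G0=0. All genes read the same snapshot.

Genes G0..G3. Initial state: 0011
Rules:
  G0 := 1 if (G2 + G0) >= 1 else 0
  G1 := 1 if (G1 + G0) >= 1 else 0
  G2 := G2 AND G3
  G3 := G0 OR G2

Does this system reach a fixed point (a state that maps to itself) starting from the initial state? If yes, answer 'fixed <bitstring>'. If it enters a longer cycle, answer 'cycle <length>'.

Answer: fixed 1111

Derivation:
Step 0: 0011
Step 1: G0=(1+0>=1)=1 G1=(0+0>=1)=0 G2=G2&G3=1&1=1 G3=G0|G2=0|1=1 -> 1011
Step 2: G0=(1+1>=1)=1 G1=(0+1>=1)=1 G2=G2&G3=1&1=1 G3=G0|G2=1|1=1 -> 1111
Step 3: G0=(1+1>=1)=1 G1=(1+1>=1)=1 G2=G2&G3=1&1=1 G3=G0|G2=1|1=1 -> 1111
Fixed point reached at step 2: 1111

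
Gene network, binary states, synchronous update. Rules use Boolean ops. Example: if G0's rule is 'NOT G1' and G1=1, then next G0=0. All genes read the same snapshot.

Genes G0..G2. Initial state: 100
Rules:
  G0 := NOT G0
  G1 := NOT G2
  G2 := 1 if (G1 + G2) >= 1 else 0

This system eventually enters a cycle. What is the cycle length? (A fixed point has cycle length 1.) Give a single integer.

Step 0: 100
Step 1: G0=NOT G0=NOT 1=0 G1=NOT G2=NOT 0=1 G2=(0+0>=1)=0 -> 010
Step 2: G0=NOT G0=NOT 0=1 G1=NOT G2=NOT 0=1 G2=(1+0>=1)=1 -> 111
Step 3: G0=NOT G0=NOT 1=0 G1=NOT G2=NOT 1=0 G2=(1+1>=1)=1 -> 001
Step 4: G0=NOT G0=NOT 0=1 G1=NOT G2=NOT 1=0 G2=(0+1>=1)=1 -> 101
Step 5: G0=NOT G0=NOT 1=0 G1=NOT G2=NOT 1=0 G2=(0+1>=1)=1 -> 001
State from step 5 equals state from step 3 -> cycle length 2

Answer: 2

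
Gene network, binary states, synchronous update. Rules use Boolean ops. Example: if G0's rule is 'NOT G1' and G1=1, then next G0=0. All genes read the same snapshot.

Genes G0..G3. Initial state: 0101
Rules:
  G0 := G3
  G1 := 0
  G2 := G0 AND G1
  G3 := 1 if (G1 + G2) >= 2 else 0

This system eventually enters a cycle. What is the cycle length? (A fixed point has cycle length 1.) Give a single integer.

Answer: 1

Derivation:
Step 0: 0101
Step 1: G0=G3=1 G1=0(const) G2=G0&G1=0&1=0 G3=(1+0>=2)=0 -> 1000
Step 2: G0=G3=0 G1=0(const) G2=G0&G1=1&0=0 G3=(0+0>=2)=0 -> 0000
Step 3: G0=G3=0 G1=0(const) G2=G0&G1=0&0=0 G3=(0+0>=2)=0 -> 0000
State from step 3 equals state from step 2 -> cycle length 1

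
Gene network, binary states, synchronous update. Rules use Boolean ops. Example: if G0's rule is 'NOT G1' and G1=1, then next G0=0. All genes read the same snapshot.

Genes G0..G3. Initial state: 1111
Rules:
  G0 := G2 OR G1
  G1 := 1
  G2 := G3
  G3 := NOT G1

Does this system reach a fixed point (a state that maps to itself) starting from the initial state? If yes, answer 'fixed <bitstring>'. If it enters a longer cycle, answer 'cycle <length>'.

Step 0: 1111
Step 1: G0=G2|G1=1|1=1 G1=1(const) G2=G3=1 G3=NOT G1=NOT 1=0 -> 1110
Step 2: G0=G2|G1=1|1=1 G1=1(const) G2=G3=0 G3=NOT G1=NOT 1=0 -> 1100
Step 3: G0=G2|G1=0|1=1 G1=1(const) G2=G3=0 G3=NOT G1=NOT 1=0 -> 1100
Fixed point reached at step 2: 1100

Answer: fixed 1100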